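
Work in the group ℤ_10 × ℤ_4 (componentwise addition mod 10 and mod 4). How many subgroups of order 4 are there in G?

3

|G| = 40 and 4 | 40, so subgroups of order 4 are possible by Lagrange.
The subgroups of order 4 are: {(0,0), (0,1), (0,2), (0,3)}; {(0,0), (0,2), (5,0), (5,2)}; {(0,0), (0,2), (5,1), (5,3)}.
So G has 3 subgroups of order 4.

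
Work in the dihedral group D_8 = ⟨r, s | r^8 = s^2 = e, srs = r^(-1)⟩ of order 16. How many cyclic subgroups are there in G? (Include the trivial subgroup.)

A cyclic subgroup of order d is generated by each of its φ(d) elements of order d, so the cyclic subgroups of order d number (#elements of order d)/φ(d).
Cyclic subgroups by order — order 1: 1; order 2: 9; order 4: 1; order 8: 1.
Total: 12.

12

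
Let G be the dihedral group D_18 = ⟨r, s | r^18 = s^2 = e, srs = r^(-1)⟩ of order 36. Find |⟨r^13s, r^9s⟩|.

18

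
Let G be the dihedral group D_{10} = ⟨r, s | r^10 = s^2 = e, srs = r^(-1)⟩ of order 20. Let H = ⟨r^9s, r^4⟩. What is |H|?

|⟨r^9s⟩| = 2 and |⟨r^4⟩| = 5, so |H| is a multiple of lcm(2, 5) = 10 and divides |G| = 20.
Closing under the operation: H = {e, r^2, r^4, r^6, r^8, rs, r^3s, r^5s, r^7s, r^9s}, so |H| = 10.

10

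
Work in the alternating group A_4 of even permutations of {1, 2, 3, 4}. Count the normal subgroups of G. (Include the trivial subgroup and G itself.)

3

G has 10 subgroups. Checking conjugation-invariance by order — order 1: 1/1 normal; order 2: 0/3 normal; order 3: 0/4 normal; order 4: 1/1 normal; order 12: 1/1 normal.
Total normal subgroups: 3.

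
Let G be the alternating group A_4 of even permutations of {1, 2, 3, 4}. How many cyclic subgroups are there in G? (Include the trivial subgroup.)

Each element a generates a cyclic subgroup ⟨a⟩; distinct elements may generate the same one (a cyclic group of order d has φ(d) generators).
Cyclic subgroups by order — order 1: 1; order 2: 3; order 3: 4.
Total: 8.

8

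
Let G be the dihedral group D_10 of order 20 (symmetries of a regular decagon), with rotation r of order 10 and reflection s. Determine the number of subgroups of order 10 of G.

3

|G| = 20 and 10 | 20, so subgroups of order 10 are possible by Lagrange.
The subgroups of order 10 are: {e, r, r^2, r^3, r^4, r^5, r^6, r^7, r^8, r^9}; {e, r^2, r^4, r^6, r^8, s, r^2s, r^4s, r^6s, r^8s}; {e, r^2, r^4, r^6, r^8, rs, r^3s, r^5s, r^7s, r^9s}.
So G has 3 subgroups of order 10.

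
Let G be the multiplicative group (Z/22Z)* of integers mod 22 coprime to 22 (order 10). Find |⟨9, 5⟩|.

5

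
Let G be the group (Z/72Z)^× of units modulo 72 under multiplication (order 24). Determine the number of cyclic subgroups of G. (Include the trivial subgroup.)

16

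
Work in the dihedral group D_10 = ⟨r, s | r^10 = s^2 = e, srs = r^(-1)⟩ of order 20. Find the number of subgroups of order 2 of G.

|G| = 20 and 2 | 20, so subgroups of order 2 are possible by Lagrange.
The subgroups of order 2 are: {e, r^2s}; {e, r^3s}; {e, r^4s}; {e, r^5}; … (11 in all).
So G has 11 subgroups of order 2.

11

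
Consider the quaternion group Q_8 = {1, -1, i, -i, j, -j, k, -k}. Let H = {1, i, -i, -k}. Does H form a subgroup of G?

-k ∈ H but its inverse k ∉ H, so H is not a subgroup.

No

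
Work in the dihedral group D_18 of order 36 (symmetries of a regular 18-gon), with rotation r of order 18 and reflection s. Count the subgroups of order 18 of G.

|G| = 36 and 18 | 36, so subgroups of order 18 are possible by Lagrange.
The subgroups of order 18 are: {e, r, r^2, r^3, r^4, r^5, r^6, r^7, r^8, r^9, r^10, r^11, r^12, r^13, r^14, r^15, r^16, r^17}; {e, r^2, r^4, r^6, r^8, r^10, r^12, r^14, r^16, s, r^2s, r^4s, r^6s, r^8s, r^10s, r^12s, r^14s, r^16s}; {e, r^2, r^4, r^6, r^8, r^10, r^12, r^14, r^16, rs, r^3s, r^5s, r^7s, r^9s, r^11s, r^13s, r^15s, r^17s}.
So G has 3 subgroups of order 18.

3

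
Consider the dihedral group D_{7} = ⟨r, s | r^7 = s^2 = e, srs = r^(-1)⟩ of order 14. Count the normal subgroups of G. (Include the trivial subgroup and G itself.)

3

G has 10 subgroups. Checking conjugation-invariance by order — order 1: 1/1 normal; order 2: 0/7 normal; order 7: 1/1 normal; order 14: 1/1 normal.
Total normal subgroups: 3.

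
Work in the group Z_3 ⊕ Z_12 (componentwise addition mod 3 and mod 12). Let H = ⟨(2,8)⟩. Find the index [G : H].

|⟨(2,8)⟩| = 3 and |G| = 36.
By Lagrange, [G : H] = |G|/|H| = 36/3 = 12.

12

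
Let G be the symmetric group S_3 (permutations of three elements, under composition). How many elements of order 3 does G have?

The elements of order 3 are: (1 2 3), (1 3 2).
That's 2.

2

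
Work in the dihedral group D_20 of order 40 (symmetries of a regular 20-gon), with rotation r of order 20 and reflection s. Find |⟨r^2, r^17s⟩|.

|⟨r^2⟩| = 10 and |⟨r^17s⟩| = 2, so |H| is a multiple of lcm(10, 2) = 10 and divides |G| = 40.
Closing under the operation: H = {e, r^2, r^4, r^6, r^8, r^10, r^12, r^14, r^16, r^18, rs, r^3s, r^5s, r^7s, r^9s, r^11s, r^13s, r^15s, r^17s, r^19s}, so |H| = 20.

20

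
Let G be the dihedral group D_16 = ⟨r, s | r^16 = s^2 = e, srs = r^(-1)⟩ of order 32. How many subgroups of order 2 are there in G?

|G| = 32 and 2 | 32, so subgroups of order 2 are possible by Lagrange.
The subgroups of order 2 are: {e, r^10s}; {e, r^11s}; {e, r^12s}; {e, r^13s}; … (17 in all).
So G has 17 subgroups of order 2.

17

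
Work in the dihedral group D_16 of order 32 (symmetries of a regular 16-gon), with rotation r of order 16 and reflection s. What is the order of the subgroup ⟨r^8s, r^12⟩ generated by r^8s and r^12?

8

|⟨r^8s⟩| = 2 and |⟨r^12⟩| = 4, so |H| is a multiple of lcm(2, 4) = 4 and divides |G| = 32.
Closing under the operation: H = {e, r^4, r^8, r^12, s, r^4s, r^8s, r^12s}, so |H| = 8.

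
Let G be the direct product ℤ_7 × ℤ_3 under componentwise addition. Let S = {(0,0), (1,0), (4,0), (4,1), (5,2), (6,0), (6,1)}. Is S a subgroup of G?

(4,0) ∈ S but its inverse (3,0) ∉ S, so S is not a subgroup.

No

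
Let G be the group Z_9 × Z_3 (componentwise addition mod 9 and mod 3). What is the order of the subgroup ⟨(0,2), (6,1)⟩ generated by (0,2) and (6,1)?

9

|⟨(0,2)⟩| = 3 and |⟨(6,1)⟩| = 3, so |H| is a multiple of lcm(3, 3) = 3 and divides |G| = 27.
Closing under the operation: H = {(0,0), (0,1), (0,2), (3,0), (3,1), (3,2), (6,0), (6,1), (6,2)}, so |H| = 9.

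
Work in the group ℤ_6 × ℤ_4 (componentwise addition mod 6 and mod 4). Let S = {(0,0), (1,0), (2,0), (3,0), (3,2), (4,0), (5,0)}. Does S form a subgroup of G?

No

|S| = 7 does not divide |G| = 24, so by Lagrange S is not a subgroup.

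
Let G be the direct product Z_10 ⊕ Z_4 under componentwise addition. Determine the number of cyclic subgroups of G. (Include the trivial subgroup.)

12

Each element a generates a cyclic subgroup ⟨a⟩; distinct elements may generate the same one (a cyclic group of order d has φ(d) generators).
Cyclic subgroups by order — order 1: 1; order 2: 3; order 4: 2; order 5: 1; order 10: 3; order 20: 2.
Total: 12.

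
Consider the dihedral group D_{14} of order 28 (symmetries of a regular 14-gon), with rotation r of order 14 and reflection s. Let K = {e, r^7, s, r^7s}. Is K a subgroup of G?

Yes

|K| = 4 divides |G| = 28, consistent with Lagrange.
K contains the identity, every element's inverse is in K, and K is closed under ·: it is a subgroup.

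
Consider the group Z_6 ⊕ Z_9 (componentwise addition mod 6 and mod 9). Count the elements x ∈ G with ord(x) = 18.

An element (a,b) has order lcm(ord(a), ord(b)); count pairs with lcm equal to 18.
Enumerating gives 18 such elements.

18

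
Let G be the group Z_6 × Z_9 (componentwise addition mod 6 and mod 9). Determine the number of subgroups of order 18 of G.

4

|G| = 54 and 18 | 54, so subgroups of order 18 are possible by Lagrange.
The subgroups of order 18 are: {(0,0), (0,1), (0,2), (0,3), (0,4), (0,5), (0,6), (0,7), (0,8), (3,0), (3,1), (3,2), (3,3), (3,4), (3,5), (3,6), (3,7), (3,8)}; {(0,0), (0,3), (0,6), (1,0), (1,3), (1,6), (2,0), (2,3), (2,6), (3,0), (3,3), (3,6), (4,0), (4,3), (4,6), (5,0), (5,3), (5,6)}; {(0,0), (0,3), (0,6), (1,1), (1,4), (1,7), (2,2), (2,5), (2,8), (3,0), (3,3), (3,6), (4,1), (4,4), (4,7), (5,2), (5,5), (5,8)}; {(0,0), (0,3), (0,6), (1,2), (1,5), (1,8), (2,1), (2,4), (2,7), (3,0), (3,3), (3,6), (4,2), (4,5), (4,8), (5,1), (5,4), (5,7)}.
So G has 4 subgroups of order 18.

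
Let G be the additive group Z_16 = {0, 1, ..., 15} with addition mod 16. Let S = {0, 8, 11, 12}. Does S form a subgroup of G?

No

11 ∈ S but its inverse 5 ∉ S, so S is not a subgroup.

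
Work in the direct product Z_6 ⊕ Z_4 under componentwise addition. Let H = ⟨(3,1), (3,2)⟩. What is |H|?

8

|⟨(3,1)⟩| = 4 and |⟨(3,2)⟩| = 2, so |H| is a multiple of lcm(4, 2) = 4 and divides |G| = 24.
Closing under the operation: H = {(0,0), (0,1), (0,2), (0,3), (3,0), (3,1), (3,2), (3,3)}, so |H| = 8.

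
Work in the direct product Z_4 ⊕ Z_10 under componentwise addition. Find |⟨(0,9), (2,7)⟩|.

20

|⟨(0,9)⟩| = 10 and |⟨(2,7)⟩| = 10, so |H| is a multiple of lcm(10, 10) = 10 and divides |G| = 40.
Closing under the operation: H = {(0,0), (0,1), (0,2), (0,3), (0,4), (0,5), (0,6), (0,7), (0,8), (0,9), (2,0), (2,1), (2,2), (2,3), (2,4), (2,5), (2,6), (2,7), (2,8), (2,9)}, so |H| = 20.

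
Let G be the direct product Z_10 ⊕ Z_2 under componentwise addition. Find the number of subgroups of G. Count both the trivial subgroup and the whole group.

10

|G| = 20, so by Lagrange every subgroup order divides 20. Divisors: 1, 2, 4, 5, 10, 20.
Subgroups by order — order 1: 1; order 2: 3; order 4: 1; order 5: 1; order 10: 3; order 20: 1.
Total: 1 + 3 + 1 + 1 + 3 + 1 = 10.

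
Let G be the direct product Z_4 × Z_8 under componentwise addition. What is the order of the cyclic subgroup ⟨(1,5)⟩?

The order of (1,5) in Z_4 × Z_8 is lcm(ord(1) in Z_4, ord(5) in Z_8).
ord(1) = 4 and ord(5) = 8, so |⟨(1,5)⟩| = lcm(4, 8) = 8.

8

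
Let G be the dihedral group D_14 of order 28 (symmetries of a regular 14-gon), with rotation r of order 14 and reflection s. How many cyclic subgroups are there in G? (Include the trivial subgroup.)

18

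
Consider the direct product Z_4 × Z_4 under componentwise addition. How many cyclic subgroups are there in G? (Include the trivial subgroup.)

10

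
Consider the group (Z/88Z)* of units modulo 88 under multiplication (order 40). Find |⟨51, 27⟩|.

|⟨51⟩| = 10 and |⟨27⟩| = 10, so |H| is a multiple of lcm(10, 10) = 10 and divides |G| = 40.
Closing under the operation: H = {1, 3, 9, 17, 19, 25, 27, 35, 41, 43, 49, 51, 57, 59, 65, 67, 73, 75, 81, 83}, so |H| = 20.

20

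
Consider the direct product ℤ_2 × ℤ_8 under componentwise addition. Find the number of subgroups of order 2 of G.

3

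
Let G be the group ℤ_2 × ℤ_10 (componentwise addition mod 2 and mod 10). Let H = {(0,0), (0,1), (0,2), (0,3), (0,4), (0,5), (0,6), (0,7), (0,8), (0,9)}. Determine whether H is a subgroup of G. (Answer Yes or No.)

Yes

|H| = 10 divides |G| = 20, consistent with Lagrange.
H contains the identity, every element's inverse is in H, and H is closed under +: it is a subgroup.
In fact H = ⟨(0,1)⟩.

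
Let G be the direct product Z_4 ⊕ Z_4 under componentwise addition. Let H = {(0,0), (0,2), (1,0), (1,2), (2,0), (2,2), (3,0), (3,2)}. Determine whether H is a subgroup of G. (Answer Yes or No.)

Yes

|H| = 8 divides |G| = 16, consistent with Lagrange.
H contains the identity, every element's inverse is in H, and H is closed under +: it is a subgroup.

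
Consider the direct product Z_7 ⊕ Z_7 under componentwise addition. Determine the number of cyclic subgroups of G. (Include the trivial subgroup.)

Group the elements of G by the cyclic subgroup they generate; each cyclic subgroup of order d accounts for φ(d) elements.
Cyclic subgroups by order — order 1: 1; order 7: 8.
Total: 9.

9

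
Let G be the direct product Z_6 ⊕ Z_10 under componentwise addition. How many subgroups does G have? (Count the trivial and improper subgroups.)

|G| = 60, so by Lagrange every subgroup order divides 60. Divisors: 1, 2, 3, 4, 5, 6, 10, 12, 15, 20, 30, 60.
Subgroups by order — order 1: 1; order 2: 3; order 3: 1; order 4: 1; order 5: 1; order 6: 3; order 10: 3; order 12: 1; order 15: 1; order 20: 1; order 30: 3; order 60: 1.
Total: 1 + 3 + 1 + 1 + 1 + 3 + 3 + 1 + 1 + 1 + 3 + 1 = 20.

20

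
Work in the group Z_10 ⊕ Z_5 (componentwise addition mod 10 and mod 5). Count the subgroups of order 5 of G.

6

|G| = 50 and 5 | 50, so subgroups of order 5 are possible by Lagrange.
The subgroups of order 5 are: {(0,0), (0,1), (0,2), (0,3), (0,4)}; {(0,0), (2,0), (4,0), (6,0), (8,0)}; {(0,0), (2,1), (4,2), (6,3), (8,4)}; {(0,0), (2,2), (4,4), (6,1), (8,3)}; … (6 in all).
So G has 6 subgroups of order 5.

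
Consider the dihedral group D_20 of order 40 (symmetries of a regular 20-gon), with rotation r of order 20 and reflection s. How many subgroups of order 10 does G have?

5

|G| = 40 and 10 | 40, so subgroups of order 10 are possible by Lagrange.
The subgroups of order 10 are: {e, r^2, r^4, r^6, r^8, r^10, r^12, r^14, r^16, r^18}; {e, r^4, r^8, r^12, r^16, r^2s, r^6s, r^10s, r^14s, r^18s}; {e, r^4, r^8, r^12, r^16, r^3s, r^7s, r^11s, r^15s, r^19s}; {e, r^4, r^8, r^12, r^16, s, r^4s, r^8s, r^12s, r^16s}; … (5 in all).
So G has 5 subgroups of order 10.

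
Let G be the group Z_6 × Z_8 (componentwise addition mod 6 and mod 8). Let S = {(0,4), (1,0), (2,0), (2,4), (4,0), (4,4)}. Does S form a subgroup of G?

No

The identity (0,0) ∉ S, so S is not a subgroup.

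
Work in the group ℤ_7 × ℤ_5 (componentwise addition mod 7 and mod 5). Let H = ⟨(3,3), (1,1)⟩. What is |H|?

35

|⟨(3,3)⟩| = 35 and |⟨(1,1)⟩| = 35, so |H| is a multiple of lcm(35, 35) = 35 and divides |G| = 35.
Closing {(3,3), (1,1)} under the group operation gives all of G, so |H| = 35.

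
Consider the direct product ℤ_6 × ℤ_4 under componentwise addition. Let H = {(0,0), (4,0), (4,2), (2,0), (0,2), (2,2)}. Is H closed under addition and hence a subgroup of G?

|H| = 6 divides |G| = 24, consistent with Lagrange.
H contains the identity, every element's inverse is in H, and H is closed under +: it is a subgroup.
In fact H = ⟨(2,2)⟩.

Yes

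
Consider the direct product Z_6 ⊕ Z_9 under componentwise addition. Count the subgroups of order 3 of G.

4

|G| = 54 and 3 | 54, so subgroups of order 3 are possible by Lagrange.
The subgroups of order 3 are: {(0,0), (0,3), (0,6)}; {(0,0), (2,0), (4,0)}; {(0,0), (2,3), (4,6)}; {(0,0), (2,6), (4,3)}.
So G has 4 subgroups of order 3.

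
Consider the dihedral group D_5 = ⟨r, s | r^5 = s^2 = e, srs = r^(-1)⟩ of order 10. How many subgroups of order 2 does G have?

5

|G| = 10 and 2 | 10, so subgroups of order 2 are possible by Lagrange.
The subgroups of order 2 are: {e, r^2s}; {e, r^3s}; {e, r^4s}; {e, rs}; … (5 in all).
So G has 5 subgroups of order 2.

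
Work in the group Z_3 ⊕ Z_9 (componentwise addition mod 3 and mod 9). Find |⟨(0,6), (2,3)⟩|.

|⟨(0,6)⟩| = 3 and |⟨(2,3)⟩| = 3, so |H| is a multiple of lcm(3, 3) = 3 and divides |G| = 27.
Closing under the operation: H = {(0,0), (0,3), (0,6), (1,0), (1,3), (1,6), (2,0), (2,3), (2,6)}, so |H| = 9.

9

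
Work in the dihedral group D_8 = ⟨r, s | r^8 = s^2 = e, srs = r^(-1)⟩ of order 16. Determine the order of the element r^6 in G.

Computing powers of r^6: the smallest k with (r^6)^k = e is k = 4.

4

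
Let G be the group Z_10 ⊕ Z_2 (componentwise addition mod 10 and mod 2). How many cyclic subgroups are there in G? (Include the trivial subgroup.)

Group the elements of G by the cyclic subgroup they generate; each cyclic subgroup of order d accounts for φ(d) elements.
Cyclic subgroups by order — order 1: 1; order 2: 3; order 5: 1; order 10: 3.
Total: 8.

8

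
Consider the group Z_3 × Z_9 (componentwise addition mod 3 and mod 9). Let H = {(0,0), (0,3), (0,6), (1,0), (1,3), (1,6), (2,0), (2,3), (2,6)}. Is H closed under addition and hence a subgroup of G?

Yes

|H| = 9 divides |G| = 27, consistent with Lagrange.
H contains the identity, every element's inverse is in H, and H is closed under +: it is a subgroup.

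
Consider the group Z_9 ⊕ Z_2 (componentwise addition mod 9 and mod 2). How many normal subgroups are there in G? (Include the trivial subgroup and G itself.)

6

G is abelian, so every subgroup is normal.
G has 6 subgroups in total, hence 6 normal subgroups.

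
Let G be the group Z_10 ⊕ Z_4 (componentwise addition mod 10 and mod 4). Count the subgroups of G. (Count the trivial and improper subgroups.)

16

|G| = 40, so by Lagrange every subgroup order divides 40. Divisors: 1, 2, 4, 5, 8, 10, 20, 40.
Subgroups by order — order 1: 1; order 2: 3; order 4: 3; order 5: 1; order 8: 1; order 10: 3; order 20: 3; order 40: 1.
Total: 1 + 3 + 3 + 1 + 1 + 3 + 3 + 1 = 16.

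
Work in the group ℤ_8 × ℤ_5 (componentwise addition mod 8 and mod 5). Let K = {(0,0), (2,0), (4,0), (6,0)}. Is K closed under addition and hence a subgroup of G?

Yes

|K| = 4 divides |G| = 40, consistent with Lagrange.
K contains the identity, every element's inverse is in K, and K is closed under +: it is a subgroup.
In fact K = ⟨(6,0)⟩.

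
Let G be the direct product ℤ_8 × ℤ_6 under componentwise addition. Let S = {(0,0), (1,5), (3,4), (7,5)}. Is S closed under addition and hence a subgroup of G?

(7,5) ∈ S but its inverse (1,1) ∉ S, so S is not a subgroup.

No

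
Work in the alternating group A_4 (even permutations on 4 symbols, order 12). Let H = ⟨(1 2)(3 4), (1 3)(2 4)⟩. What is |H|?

|⟨(1 2)(3 4)⟩| = 2 and |⟨(1 3)(2 4)⟩| = 2, so |H| is a multiple of lcm(2, 2) = 2 and divides |G| = 12.
Closing under the operation: H = {e, (1 2)(3 4), (1 3)(2 4), (1 4)(2 3)}, so |H| = 4.

4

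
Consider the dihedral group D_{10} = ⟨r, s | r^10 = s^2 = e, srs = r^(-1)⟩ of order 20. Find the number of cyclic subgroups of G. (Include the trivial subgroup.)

14

Each element a generates a cyclic subgroup ⟨a⟩; distinct elements may generate the same one (a cyclic group of order d has φ(d) generators).
Cyclic subgroups by order — order 1: 1; order 2: 11; order 5: 1; order 10: 1.
Total: 14.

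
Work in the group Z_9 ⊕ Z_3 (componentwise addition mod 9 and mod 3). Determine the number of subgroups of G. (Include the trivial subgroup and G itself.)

10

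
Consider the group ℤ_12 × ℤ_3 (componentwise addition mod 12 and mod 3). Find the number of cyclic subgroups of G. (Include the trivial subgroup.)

15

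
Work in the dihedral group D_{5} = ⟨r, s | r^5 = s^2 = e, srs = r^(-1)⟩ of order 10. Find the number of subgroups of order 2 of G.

|G| = 10 and 2 | 10, so subgroups of order 2 are possible by Lagrange.
The subgroups of order 2 are: {e, r^2s}; {e, r^3s}; {e, r^4s}; {e, rs}; … (5 in all).
So G has 5 subgroups of order 2.

5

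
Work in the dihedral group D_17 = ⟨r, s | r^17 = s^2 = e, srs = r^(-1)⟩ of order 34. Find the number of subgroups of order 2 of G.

|G| = 34 and 2 | 34, so subgroups of order 2 are possible by Lagrange.
The subgroups of order 2 are: {e, r^10s}; {e, r^11s}; {e, r^12s}; {e, r^13s}; … (17 in all).
So G has 17 subgroups of order 2.

17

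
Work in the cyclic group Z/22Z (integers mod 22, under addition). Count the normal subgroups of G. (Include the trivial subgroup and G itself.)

4

G is abelian, so every subgroup is normal.
G has 4 subgroups in total, hence 4 normal subgroups.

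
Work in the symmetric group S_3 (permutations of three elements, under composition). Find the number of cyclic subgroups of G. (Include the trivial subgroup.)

5

A cyclic subgroup of order d is generated by each of its φ(d) elements of order d, so the cyclic subgroups of order d number (#elements of order d)/φ(d).
Cyclic subgroups by order — order 1: 1; order 2: 3; order 3: 1.
Total: 5.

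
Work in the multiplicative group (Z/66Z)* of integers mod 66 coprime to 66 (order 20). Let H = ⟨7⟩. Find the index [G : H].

|⟨7⟩| = 10 and |G| = 20.
By Lagrange, [G : H] = |G|/|H| = 20/10 = 2.

2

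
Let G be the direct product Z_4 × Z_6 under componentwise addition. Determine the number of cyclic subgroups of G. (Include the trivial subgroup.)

12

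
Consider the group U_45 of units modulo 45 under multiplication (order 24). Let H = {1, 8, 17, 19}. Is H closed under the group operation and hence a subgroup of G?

|H| = 4 divides |G| = 24, consistent with Lagrange.
H contains the identity, every element's inverse is in H, and H is closed under ·: it is a subgroup.
In fact H = ⟨8⟩.

Yes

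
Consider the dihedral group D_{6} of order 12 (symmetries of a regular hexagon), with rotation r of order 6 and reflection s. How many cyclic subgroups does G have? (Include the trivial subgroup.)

Each element a generates a cyclic subgroup ⟨a⟩; distinct elements may generate the same one (a cyclic group of order d has φ(d) generators).
Cyclic subgroups by order — order 1: 1; order 2: 7; order 3: 1; order 6: 1.
Total: 10.

10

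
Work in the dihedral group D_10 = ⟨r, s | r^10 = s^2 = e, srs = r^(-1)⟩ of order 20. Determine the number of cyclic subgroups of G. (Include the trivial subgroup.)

A cyclic subgroup of order d is generated by each of its φ(d) elements of order d, so the cyclic subgroups of order d number (#elements of order d)/φ(d).
Cyclic subgroups by order — order 1: 1; order 2: 11; order 5: 1; order 10: 1.
Total: 14.

14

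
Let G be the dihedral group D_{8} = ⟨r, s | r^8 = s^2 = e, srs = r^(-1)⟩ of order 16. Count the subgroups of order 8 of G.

3

|G| = 16 and 8 | 16, so subgroups of order 8 are possible by Lagrange.
The subgroups of order 8 are: {e, r, r^2, r^3, r^4, r^5, r^6, r^7}; {e, r^2, r^4, r^6, s, r^2s, r^4s, r^6s}; {e, r^2, r^4, r^6, rs, r^3s, r^5s, r^7s}.
So G has 3 subgroups of order 8.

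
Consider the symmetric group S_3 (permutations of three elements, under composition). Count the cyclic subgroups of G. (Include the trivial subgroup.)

A cyclic subgroup of order d is generated by each of its φ(d) elements of order d, so the cyclic subgroups of order d number (#elements of order d)/φ(d).
Cyclic subgroups by order — order 1: 1; order 2: 3; order 3: 1.
Total: 5.

5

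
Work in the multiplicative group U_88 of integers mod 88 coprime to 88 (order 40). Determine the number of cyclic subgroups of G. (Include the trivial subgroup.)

Each element a generates a cyclic subgroup ⟨a⟩; distinct elements may generate the same one (a cyclic group of order d has φ(d) generators).
Cyclic subgroups by order — order 1: 1; order 2: 7; order 5: 1; order 10: 7.
Total: 16.

16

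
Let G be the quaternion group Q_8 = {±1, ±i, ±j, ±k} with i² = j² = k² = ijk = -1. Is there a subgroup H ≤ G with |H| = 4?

Yes

4 | 8. A subgroup of order 4 is {1, -1, i, -i}.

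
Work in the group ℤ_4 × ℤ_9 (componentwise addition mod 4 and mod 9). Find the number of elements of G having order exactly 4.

2

An element (a,b) has order lcm(ord(a), ord(b)); count pairs with lcm equal to 4.
Enumerating gives 2 such elements.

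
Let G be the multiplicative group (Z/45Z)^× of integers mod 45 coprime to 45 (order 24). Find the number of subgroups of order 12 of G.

3

|G| = 24 and 12 | 24, so subgroups of order 12 are possible by Lagrange.
The subgroups of order 12 are: {1, 4, 11, 14, 16, 19, 26, 29, 31, 34, 41, 44}; {1, 4, 7, 13, 16, 19, 22, 28, 31, 34, 37, 43}; {1, 2, 4, 8, 16, 17, 19, 23, 31, 32, 34, 38}.
So G has 3 subgroups of order 12.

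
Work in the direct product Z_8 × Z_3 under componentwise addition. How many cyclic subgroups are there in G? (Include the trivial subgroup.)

8

Group the elements of G by the cyclic subgroup they generate; each cyclic subgroup of order d accounts for φ(d) elements.
Cyclic subgroups by order — order 1: 1; order 2: 1; order 3: 1; order 4: 1; order 6: 1; order 8: 1; order 12: 1; order 24: 1.
Total: 8.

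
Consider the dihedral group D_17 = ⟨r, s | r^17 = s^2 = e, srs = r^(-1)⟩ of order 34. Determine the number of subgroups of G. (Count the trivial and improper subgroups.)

20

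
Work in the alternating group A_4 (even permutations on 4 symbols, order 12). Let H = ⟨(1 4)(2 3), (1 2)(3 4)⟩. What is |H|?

|⟨(1 4)(2 3)⟩| = 2 and |⟨(1 2)(3 4)⟩| = 2, so |H| is a multiple of lcm(2, 2) = 2 and divides |G| = 12.
Closing under the operation: H = {e, (1 2)(3 4), (1 3)(2 4), (1 4)(2 3)}, so |H| = 4.

4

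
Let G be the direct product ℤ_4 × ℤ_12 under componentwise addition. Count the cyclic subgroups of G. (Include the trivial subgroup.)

20

A cyclic subgroup of order d is generated by each of its φ(d) elements of order d, so the cyclic subgroups of order d number (#elements of order d)/φ(d).
Cyclic subgroups by order — order 1: 1; order 2: 3; order 3: 1; order 4: 6; order 6: 3; order 12: 6.
Total: 20.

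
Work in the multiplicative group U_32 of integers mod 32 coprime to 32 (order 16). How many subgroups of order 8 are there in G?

3

|G| = 16 and 8 | 16, so subgroups of order 8 are possible by Lagrange.
The subgroups of order 8 are: {1, 3, 9, 11, 17, 19, 25, 27}; {1, 5, 9, 13, 17, 21, 25, 29}; {1, 7, 9, 15, 17, 23, 25, 31}.
So G has 3 subgroups of order 8.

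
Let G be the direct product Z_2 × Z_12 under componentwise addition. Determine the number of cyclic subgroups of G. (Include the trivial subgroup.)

12

A cyclic subgroup of order d is generated by each of its φ(d) elements of order d, so the cyclic subgroups of order d number (#elements of order d)/φ(d).
Cyclic subgroups by order — order 1: 1; order 2: 3; order 3: 1; order 4: 2; order 6: 3; order 12: 2.
Total: 12.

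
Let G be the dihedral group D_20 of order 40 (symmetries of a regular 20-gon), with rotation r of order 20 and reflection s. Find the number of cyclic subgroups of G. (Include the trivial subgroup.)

26

A cyclic subgroup of order d is generated by each of its φ(d) elements of order d, so the cyclic subgroups of order d number (#elements of order d)/φ(d).
Cyclic subgroups by order — order 1: 1; order 2: 21; order 4: 1; order 5: 1; order 10: 1; order 20: 1.
Total: 26.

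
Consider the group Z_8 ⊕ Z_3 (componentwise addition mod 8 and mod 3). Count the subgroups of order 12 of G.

|G| = 24 and 12 | 24, so subgroups of order 12 are possible by Lagrange.
The subgroups of order 12 are: {(0,0), (0,1), (0,2), (2,0), (2,1), (2,2), (4,0), (4,1), (4,2), (6,0), (6,1), (6,2)}.
So G has 1 subgroup of order 12.

1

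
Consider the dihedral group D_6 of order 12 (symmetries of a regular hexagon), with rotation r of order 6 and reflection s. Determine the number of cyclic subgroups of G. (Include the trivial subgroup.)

A cyclic subgroup of order d is generated by each of its φ(d) elements of order d, so the cyclic subgroups of order d number (#elements of order d)/φ(d).
Cyclic subgroups by order — order 1: 1; order 2: 7; order 3: 1; order 6: 1.
Total: 10.

10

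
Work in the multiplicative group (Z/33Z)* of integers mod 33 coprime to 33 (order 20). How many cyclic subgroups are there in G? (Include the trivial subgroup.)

8

Group the elements of G by the cyclic subgroup they generate; each cyclic subgroup of order d accounts for φ(d) elements.
Cyclic subgroups by order — order 1: 1; order 2: 3; order 5: 1; order 10: 3.
Total: 8.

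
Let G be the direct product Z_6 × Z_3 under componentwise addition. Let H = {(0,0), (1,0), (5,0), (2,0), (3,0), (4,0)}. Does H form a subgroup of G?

Yes

|H| = 6 divides |G| = 18, consistent with Lagrange.
H contains the identity, every element's inverse is in H, and H is closed under +: it is a subgroup.
In fact H = ⟨(5,0)⟩.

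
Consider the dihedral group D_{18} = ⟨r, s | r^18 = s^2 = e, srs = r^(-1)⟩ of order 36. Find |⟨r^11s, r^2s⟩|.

|⟨r^11s⟩| = 2 and |⟨r^2s⟩| = 2, so |H| is a multiple of lcm(2, 2) = 2 and divides |G| = 36.
Closing under the operation: H = {e, r^9, r^2s, r^11s}, so |H| = 4.

4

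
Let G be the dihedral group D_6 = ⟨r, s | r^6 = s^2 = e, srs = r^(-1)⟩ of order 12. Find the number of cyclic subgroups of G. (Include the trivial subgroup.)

Each element a generates a cyclic subgroup ⟨a⟩; distinct elements may generate the same one (a cyclic group of order d has φ(d) generators).
Cyclic subgroups by order — order 1: 1; order 2: 7; order 3: 1; order 6: 1.
Total: 10.

10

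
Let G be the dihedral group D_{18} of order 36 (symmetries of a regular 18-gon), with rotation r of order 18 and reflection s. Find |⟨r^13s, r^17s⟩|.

18

|⟨r^13s⟩| = 2 and |⟨r^17s⟩| = 2, so |H| is a multiple of lcm(2, 2) = 2 and divides |G| = 36.
Closing under the operation: H = {e, r^2, r^4, r^6, r^8, r^10, r^12, r^14, r^16, rs, r^3s, r^5s, r^7s, r^9s, r^11s, r^13s, r^15s, r^17s}, so |H| = 18.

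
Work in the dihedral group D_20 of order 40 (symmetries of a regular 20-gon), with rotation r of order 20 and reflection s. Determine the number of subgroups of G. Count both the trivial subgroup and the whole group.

48

|G| = 40, so by Lagrange every subgroup order divides 40. Divisors: 1, 2, 4, 5, 8, 10, 20, 40.
Subgroups by order — order 1: 1; order 2: 21; order 4: 11; order 5: 1; order 8: 5; order 10: 5; order 20: 3; order 40: 1.
Total: 1 + 21 + 11 + 1 + 5 + 5 + 3 + 1 = 48.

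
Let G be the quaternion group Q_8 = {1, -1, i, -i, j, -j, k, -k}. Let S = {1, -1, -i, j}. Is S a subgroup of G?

No

-i ∈ S but its inverse i ∉ S, so S is not a subgroup.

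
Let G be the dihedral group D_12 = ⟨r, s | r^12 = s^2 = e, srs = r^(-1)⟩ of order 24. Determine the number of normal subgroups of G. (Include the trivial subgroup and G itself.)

G has 34 subgroups. Checking conjugation-invariance by order — order 1: 1/1 normal; order 2: 1/13 normal; order 3: 1/1 normal; order 4: 1/7 normal; order 6: 1/5 normal; order 8: 0/3 normal; order 12: 3/3 normal; order 24: 1/1 normal.
Total normal subgroups: 9.

9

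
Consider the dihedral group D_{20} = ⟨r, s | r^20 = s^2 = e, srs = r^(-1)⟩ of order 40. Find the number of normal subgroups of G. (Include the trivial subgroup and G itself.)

G has 48 subgroups. Checking conjugation-invariance by order — order 1: 1/1 normal; order 2: 1/21 normal; order 4: 1/11 normal; order 5: 1/1 normal; order 8: 0/5 normal; order 10: 1/5 normal; order 20: 3/3 normal; order 40: 1/1 normal.
Total normal subgroups: 9.

9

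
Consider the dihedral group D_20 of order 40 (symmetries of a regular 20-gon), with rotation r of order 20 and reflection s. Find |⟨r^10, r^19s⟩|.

4

|⟨r^10⟩| = 2 and |⟨r^19s⟩| = 2, so |H| is a multiple of lcm(2, 2) = 2 and divides |G| = 40.
Closing under the operation: H = {e, r^10, r^9s, r^19s}, so |H| = 4.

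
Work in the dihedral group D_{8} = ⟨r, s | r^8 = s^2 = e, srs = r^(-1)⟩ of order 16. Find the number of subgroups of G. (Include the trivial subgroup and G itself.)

|G| = 16, so by Lagrange every subgroup order divides 16. Divisors: 1, 2, 4, 8, 16.
Subgroups by order — order 1: 1; order 2: 9; order 4: 5; order 8: 3; order 16: 1.
Total: 1 + 9 + 5 + 3 + 1 = 19.

19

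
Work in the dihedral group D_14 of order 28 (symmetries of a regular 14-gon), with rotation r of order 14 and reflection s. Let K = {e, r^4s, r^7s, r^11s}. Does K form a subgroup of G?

Closure fails: r^11s · r^7s = r^4 ∉ K. So K is not a subgroup.

No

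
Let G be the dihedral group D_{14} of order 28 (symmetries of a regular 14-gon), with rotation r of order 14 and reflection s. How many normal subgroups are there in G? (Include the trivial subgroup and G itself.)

7

G has 28 subgroups. Checking conjugation-invariance by order — order 1: 1/1 normal; order 2: 1/15 normal; order 4: 0/7 normal; order 7: 1/1 normal; order 14: 3/3 normal; order 28: 1/1 normal.
Total normal subgroups: 7.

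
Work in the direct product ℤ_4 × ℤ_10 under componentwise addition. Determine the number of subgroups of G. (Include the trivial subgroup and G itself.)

|G| = 40, so by Lagrange every subgroup order divides 40. Divisors: 1, 2, 4, 5, 8, 10, 20, 40.
Subgroups by order — order 1: 1; order 2: 3; order 4: 3; order 5: 1; order 8: 1; order 10: 3; order 20: 3; order 40: 1.
Total: 1 + 3 + 3 + 1 + 1 + 3 + 3 + 1 = 16.

16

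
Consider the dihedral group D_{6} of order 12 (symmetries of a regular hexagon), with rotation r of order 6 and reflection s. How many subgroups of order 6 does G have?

|G| = 12 and 6 | 12, so subgroups of order 6 are possible by Lagrange.
The subgroups of order 6 are: {e, r, r^2, r^3, r^4, r^5}; {e, r^2, r^4, s, r^2s, r^4s}; {e, r^2, r^4, rs, r^3s, r^5s}.
So G has 3 subgroups of order 6.

3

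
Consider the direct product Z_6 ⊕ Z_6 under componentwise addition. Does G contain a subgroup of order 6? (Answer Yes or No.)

Yes

6 | 36. A subgroup of order 6 is {(0,0), (0,1), (0,2), (0,3), (0,4), (0,5)}.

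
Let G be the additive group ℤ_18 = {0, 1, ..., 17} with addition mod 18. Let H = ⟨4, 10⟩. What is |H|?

9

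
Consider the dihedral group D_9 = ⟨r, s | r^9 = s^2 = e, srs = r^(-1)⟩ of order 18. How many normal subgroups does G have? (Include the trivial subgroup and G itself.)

4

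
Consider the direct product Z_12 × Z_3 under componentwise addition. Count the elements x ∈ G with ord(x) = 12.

An element (a,b) has order lcm(ord(a), ord(b)); count pairs with lcm equal to 12.
Enumerating gives 16 such elements.

16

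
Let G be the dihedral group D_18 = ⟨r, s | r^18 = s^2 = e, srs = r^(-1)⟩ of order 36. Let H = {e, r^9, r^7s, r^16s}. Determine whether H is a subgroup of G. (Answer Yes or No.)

Yes

|H| = 4 divides |G| = 36, consistent with Lagrange.
H contains the identity, every element's inverse is in H, and H is closed under ·: it is a subgroup.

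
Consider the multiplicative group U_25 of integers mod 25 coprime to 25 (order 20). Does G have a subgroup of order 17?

17 does not divide |G| = 20, so by Lagrange no subgroup of order 17 exists.

No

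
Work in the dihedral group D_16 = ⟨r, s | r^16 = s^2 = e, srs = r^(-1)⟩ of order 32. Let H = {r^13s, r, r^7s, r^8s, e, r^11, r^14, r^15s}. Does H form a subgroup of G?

No

r^14 ∈ H but its inverse r^2 ∉ H, so H is not a subgroup.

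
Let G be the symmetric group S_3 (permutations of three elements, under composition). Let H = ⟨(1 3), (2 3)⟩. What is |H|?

|⟨(1 3)⟩| = 2 and |⟨(2 3)⟩| = 2, so |H| is a multiple of lcm(2, 2) = 2 and divides |G| = 6.
Closing {(1 3), (2 3)} under the group operation gives all of G, so |H| = 6.

6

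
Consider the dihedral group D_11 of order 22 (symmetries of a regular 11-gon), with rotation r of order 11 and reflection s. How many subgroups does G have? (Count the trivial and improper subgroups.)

|G| = 22, so by Lagrange every subgroup order divides 22. Divisors: 1, 2, 11, 22.
Subgroups by order — order 1: 1; order 2: 11; order 11: 1; order 22: 1.
Total: 1 + 11 + 1 + 1 = 14.

14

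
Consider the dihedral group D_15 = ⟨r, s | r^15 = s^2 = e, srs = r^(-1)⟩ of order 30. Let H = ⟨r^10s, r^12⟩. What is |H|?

|⟨r^10s⟩| = 2 and |⟨r^12⟩| = 5, so |H| is a multiple of lcm(2, 5) = 10 and divides |G| = 30.
Closing under the operation: H = {e, r^3, r^6, r^9, r^12, rs, r^4s, r^7s, r^10s, r^13s}, so |H| = 10.

10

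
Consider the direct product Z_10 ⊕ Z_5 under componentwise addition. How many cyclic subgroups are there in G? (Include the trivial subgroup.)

Group the elements of G by the cyclic subgroup they generate; each cyclic subgroup of order d accounts for φ(d) elements.
Cyclic subgroups by order — order 1: 1; order 2: 1; order 5: 6; order 10: 6.
Total: 14.

14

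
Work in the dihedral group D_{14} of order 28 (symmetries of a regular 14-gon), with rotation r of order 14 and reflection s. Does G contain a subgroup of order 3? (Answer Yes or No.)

No

3 does not divide |G| = 28, so by Lagrange no subgroup of order 3 exists.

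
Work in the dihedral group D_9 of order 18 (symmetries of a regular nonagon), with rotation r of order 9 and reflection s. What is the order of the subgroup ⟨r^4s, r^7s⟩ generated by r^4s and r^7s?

6

|⟨r^4s⟩| = 2 and |⟨r^7s⟩| = 2, so |H| is a multiple of lcm(2, 2) = 2 and divides |G| = 18.
Closing under the operation: H = {e, r^3, r^6, rs, r^4s, r^7s}, so |H| = 6.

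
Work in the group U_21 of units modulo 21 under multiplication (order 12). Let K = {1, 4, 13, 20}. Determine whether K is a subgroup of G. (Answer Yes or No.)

4 ∈ K but its inverse 16 ∉ K, so K is not a subgroup.

No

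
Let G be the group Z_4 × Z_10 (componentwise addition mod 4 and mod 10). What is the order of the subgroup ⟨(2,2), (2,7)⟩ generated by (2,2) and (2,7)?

20

|⟨(2,2)⟩| = 10 and |⟨(2,7)⟩| = 10, so |H| is a multiple of lcm(10, 10) = 10 and divides |G| = 40.
Closing under the operation: H = {(0,0), (0,1), (0,2), (0,3), (0,4), (0,5), (0,6), (0,7), (0,8), (0,9), (2,0), (2,1), (2,2), (2,3), (2,4), (2,5), (2,6), (2,7), (2,8), (2,9)}, so |H| = 20.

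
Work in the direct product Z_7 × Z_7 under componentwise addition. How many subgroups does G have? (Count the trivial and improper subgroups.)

10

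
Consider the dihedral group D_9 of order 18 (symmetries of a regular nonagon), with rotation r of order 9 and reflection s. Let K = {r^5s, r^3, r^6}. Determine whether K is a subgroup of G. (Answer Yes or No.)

No

The identity e ∉ K, so K is not a subgroup.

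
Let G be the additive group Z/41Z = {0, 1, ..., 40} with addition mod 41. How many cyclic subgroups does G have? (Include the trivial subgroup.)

Group the elements of G by the cyclic subgroup they generate; each cyclic subgroup of order d accounts for φ(d) elements.
Cyclic subgroups by order — order 1: 1; order 41: 1.
Total: 2.

2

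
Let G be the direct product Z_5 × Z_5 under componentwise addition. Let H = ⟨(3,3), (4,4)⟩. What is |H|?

|⟨(3,3)⟩| = 5 and |⟨(4,4)⟩| = 5, so |H| is a multiple of lcm(5, 5) = 5 and divides |G| = 25.
Closing under the operation: H = {(0,0), (1,1), (2,2), (3,3), (4,4)}, so |H| = 5.

5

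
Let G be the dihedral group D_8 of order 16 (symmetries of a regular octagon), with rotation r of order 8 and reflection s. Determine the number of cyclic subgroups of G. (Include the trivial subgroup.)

12

Each element a generates a cyclic subgroup ⟨a⟩; distinct elements may generate the same one (a cyclic group of order d has φ(d) generators).
Cyclic subgroups by order — order 1: 1; order 2: 9; order 4: 1; order 8: 1.
Total: 12.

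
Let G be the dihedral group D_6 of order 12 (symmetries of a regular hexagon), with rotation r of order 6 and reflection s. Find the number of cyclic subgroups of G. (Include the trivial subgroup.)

A cyclic subgroup of order d is generated by each of its φ(d) elements of order d, so the cyclic subgroups of order d number (#elements of order d)/φ(d).
Cyclic subgroups by order — order 1: 1; order 2: 7; order 3: 1; order 6: 1.
Total: 10.

10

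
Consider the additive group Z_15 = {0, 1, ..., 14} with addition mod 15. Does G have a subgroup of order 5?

5 | 15. A subgroup of order 5 is {0, 3, 6, 9, 12}.

Yes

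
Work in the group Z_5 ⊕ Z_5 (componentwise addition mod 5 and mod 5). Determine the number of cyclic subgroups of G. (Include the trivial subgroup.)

Group the elements of G by the cyclic subgroup they generate; each cyclic subgroup of order d accounts for φ(d) elements.
Cyclic subgroups by order — order 1: 1; order 5: 6.
Total: 7.

7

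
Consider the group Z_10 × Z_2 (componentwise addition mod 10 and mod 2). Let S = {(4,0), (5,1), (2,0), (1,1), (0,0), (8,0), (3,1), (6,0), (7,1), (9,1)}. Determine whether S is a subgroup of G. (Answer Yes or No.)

|S| = 10 divides |G| = 20, consistent with Lagrange.
S contains the identity, every element's inverse is in S, and S is closed under +: it is a subgroup.
In fact S = ⟨(7,1)⟩.

Yes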